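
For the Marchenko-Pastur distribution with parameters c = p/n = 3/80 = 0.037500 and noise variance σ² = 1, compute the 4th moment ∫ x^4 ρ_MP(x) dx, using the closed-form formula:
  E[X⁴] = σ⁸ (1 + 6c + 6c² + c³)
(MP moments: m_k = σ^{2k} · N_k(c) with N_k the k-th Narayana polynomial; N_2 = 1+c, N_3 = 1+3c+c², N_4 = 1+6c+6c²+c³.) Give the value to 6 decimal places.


E[X⁴] = σ⁸ (1 + 6c + 6c² + c³) (fourth MP moment). With σ² = 1 (so σ⁸ = 1) and c = 3/80 = 0.037500: E[X⁴] = 1 · (1 + 6·0.037500 + 6·(0.037500)² + (0.037500)³) = 1 · 1.233490.

So E[X^4] = 1.233490.


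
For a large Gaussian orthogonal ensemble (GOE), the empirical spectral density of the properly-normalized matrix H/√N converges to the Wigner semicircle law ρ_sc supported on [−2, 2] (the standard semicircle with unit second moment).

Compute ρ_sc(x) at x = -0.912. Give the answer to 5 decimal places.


ρ_sc(x) = (1/(2π)) √(4 − x²). With x = -0.912:
  4 − x² = 4 − (-0.912)² = 4 − 0.831744 = 3.168256.
  √(4 − x²) = 1.779960.
  1/(2π) = 0.159155.
  ρ_sc(-0.912) = 0.159155 · 1.779960 = 0.283289.

Rounded to 5 decimal places: ρ_sc(-0.912) ≈ 0.28329.


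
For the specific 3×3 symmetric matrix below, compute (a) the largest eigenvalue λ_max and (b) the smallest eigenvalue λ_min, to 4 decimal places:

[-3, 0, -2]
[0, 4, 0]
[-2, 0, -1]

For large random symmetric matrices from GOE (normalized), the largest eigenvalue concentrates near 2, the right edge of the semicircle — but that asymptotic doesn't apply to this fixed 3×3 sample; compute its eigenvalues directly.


Since M is real symmetric, all three eigenvalues are real; they are the roots of det(λI − M) = λ³ − (tr M) λ² + s λ − det M, where s is the sum of the principal 2×2 minors.
tr M = -3 + 4 + (-1) = 0.
s = ((-3)·4 − 0²) + ((-3)·(-1) − (-2)²) + (4·(-1) − 0²) = -12 + (-1) + (-4) = -17.
det M (expand along row 1) = (-3)·(-4) − 0·0 + (-2)·8 = -4.
Characteristic polynomial: λ³ − 17λ + 4 = 0.
Substitute λ = y + (tr M)/3 = y + 0.000000 to remove the quadratic term: y³ + p·y + q = 0 with p = s − (tr M)²/3 = -17.000000 and q = −2(tr M)³/27 + (tr M)·s/3 − det M = 4.000000.
Three real roots ⇒ use the trigonometric (Viète) form: r = 2√(−p/3) = 4.760952, φ = arccos(3q/(p·r)) = arccos(-0.148265) = 1.719610 rad.
y_k = r·cos(φ/3 − 2πk/3) for k = 0, 1, 2 gives y = 4.000000, 0.236068, -4.236068.
λ_k = y_k + 0.000000 gives λ = 4.0000, 0.2361, -4.2361 (check: the sum is 0.0000 = tr M).

Hence λ_max = 4.0000 and λ_min = -4.2361.


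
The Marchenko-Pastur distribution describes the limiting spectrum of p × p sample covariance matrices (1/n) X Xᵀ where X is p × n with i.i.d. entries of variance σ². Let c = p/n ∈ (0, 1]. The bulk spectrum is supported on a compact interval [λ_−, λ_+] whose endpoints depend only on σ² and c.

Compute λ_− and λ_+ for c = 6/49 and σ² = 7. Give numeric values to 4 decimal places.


c = 6/49 = 0.122449; √c = 0.349927.
λ_− = σ² (1 − √c)² = 7 · (1 − 0.349927)² = 7 · (0.650073)² = 2.958163.
λ_+ = σ² (1 + √c)² = 7 · (1 + 0.349927)² = 7 · (1.349927)² = 12.756122.

Rounded to 4 decimal places: λ_− ≈ 2.9582, λ_+ ≈ 12.7561.


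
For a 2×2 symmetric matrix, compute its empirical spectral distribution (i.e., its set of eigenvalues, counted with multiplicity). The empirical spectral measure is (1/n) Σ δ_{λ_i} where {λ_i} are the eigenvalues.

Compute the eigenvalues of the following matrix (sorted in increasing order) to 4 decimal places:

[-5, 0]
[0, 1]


Since M is real symmetric, both eigenvalues are real; they are the roots of det(λI − M) = λ² − (tr M) λ + det M.
tr M = -5 + 1 = -4.
det M = (-5)·1 − 0² = -5 − 0 = -5.
Characteristic polynomial: λ² + 4λ − 5 = 0.
Discriminant Δ = (tr M)² − 4·det M = 16 − (-20) = 36; √Δ = 6.000000.
λ = (tr M ± √Δ)/2 = (-4 ± 6.000000)/2, giving (tr M − √Δ)/2 = -5.0000 and (tr M + √Δ)/2 = 1.0000.

Eigenvalues sorted in increasing order: [-5.0000, 1.0000].


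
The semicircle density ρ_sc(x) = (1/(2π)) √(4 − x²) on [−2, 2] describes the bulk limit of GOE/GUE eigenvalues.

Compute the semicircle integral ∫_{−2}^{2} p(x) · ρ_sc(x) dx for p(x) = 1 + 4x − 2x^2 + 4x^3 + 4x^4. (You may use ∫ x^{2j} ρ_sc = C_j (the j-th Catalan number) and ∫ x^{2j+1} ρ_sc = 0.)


Write p(x) = Σ a_i x^i, split into monomials and integrate each against ρ_sc separately.
Using ∫ x^{2j} ρ_sc = C_j = (1/(j+1)) C(2j, j) (Catalan numbers) and ∫ x^{2j+1} ρ_sc = 0 (odd monomials vanish by symmetry):
  i = 0 (even): a_0 · C_{0} = 1 · 1 = 1
  i = 1 (odd): ∫ x^1 ρ_sc = 0 (vanishes)
  i = 2 (even): a_2 · C_{1} = -2 · 1 = -2
  i = 3 (odd): ∫ x^3 ρ_sc = 0 (vanishes)
  i = 4 (even): a_4 · C_{2} = 4 · 2 = 8

Summing the contributions: ∫_{−2}^{2} p(x) ρ_sc(x) dx = 1 + (-2) + 8 = 7.


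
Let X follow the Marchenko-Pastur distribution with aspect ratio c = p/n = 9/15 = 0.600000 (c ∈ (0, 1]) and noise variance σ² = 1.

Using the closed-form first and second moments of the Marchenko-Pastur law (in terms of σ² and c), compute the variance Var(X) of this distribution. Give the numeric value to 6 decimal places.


Recall the MP moments m_1 = E[X] = σ² and m_2 = E[X²] = σ⁴ (1 + c).
m_1 = E[X] = σ² = 1, so m_1² = 1.
m_2 = E[X²] = σ⁴ (1 + c) = 1 · (1 + 0.600000) = 1 · 1.600000 = 1.600000.
(Note m_2 − m_1² simplifies to c · σ⁴ = 0.600000 · 1.)

Var(X) = m_2 − m_1² = 1.600000 − 1 = 0.600000.


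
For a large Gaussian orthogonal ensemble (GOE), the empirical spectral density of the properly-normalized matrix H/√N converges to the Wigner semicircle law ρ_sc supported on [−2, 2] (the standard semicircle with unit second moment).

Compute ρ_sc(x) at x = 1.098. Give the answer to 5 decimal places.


ρ_sc(x) = (1/(2π)) √(4 − x²). With x = 1.098:
  4 − x² = 4 − (1.098)² = 4 − 1.205604 = 2.794396.
  √(4 − x²) = 1.671645.
  1/(2π) = 0.159155.
  ρ_sc(1.098) = 0.159155 · 1.671645 = 0.266051.

Rounded to 5 decimal places: ρ_sc(1.098) ≈ 0.26605.


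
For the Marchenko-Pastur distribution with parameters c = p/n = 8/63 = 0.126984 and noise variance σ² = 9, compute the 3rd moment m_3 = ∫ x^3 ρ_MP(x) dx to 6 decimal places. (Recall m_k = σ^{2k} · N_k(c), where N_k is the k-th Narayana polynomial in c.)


E[X³] = σ⁶ (1 + 3c + c²) (third MP moment). With σ² = 9 (so σ⁶ = 729) and c = 8/63 = 0.126984: E[X³] = 729 · (1 + 3·0.126984 + (0.126984)²) = 729 · 1.397077.

So E[X^3] = 1018.469388.


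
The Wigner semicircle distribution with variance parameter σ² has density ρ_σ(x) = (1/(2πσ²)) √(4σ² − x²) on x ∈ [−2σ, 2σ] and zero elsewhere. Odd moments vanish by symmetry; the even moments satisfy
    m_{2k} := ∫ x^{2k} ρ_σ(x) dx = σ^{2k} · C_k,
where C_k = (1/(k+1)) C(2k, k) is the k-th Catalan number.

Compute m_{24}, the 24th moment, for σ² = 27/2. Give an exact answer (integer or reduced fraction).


By the scaled semicircle moment identity, m_{2k} = σ^{2k} · C_k with k = 12.
C_12 = (1/(k+1)) · C(2k, k) = (1/13) · C(24, 12) = (1/13) · 2704156 = 208012.
σ^{2k} = (σ²)^k = (27/2)^12 = 150094635296999121/4096.

Therefore m_{24} = σ^{24} · C_12 = (150094635296999121/4096) · 208012 = 7805371319349845289363/1024.


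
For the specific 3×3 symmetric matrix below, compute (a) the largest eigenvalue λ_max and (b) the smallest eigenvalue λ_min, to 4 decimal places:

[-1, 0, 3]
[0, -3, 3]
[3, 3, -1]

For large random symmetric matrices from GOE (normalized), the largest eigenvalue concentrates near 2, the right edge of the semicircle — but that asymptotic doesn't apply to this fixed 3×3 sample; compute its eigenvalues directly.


Since M is real symmetric, all three eigenvalues are real; they are the roots of det(λI − M) = λ³ − (tr M) λ² + s λ − det M, where s is the sum of the principal 2×2 minors.
tr M = -1 + (-3) + (-1) = -5.
s = ((-1)·(-3) − 0²) + ((-1)·(-1) − 3²) + ((-3)·(-1) − 3²) = 3 + (-8) + (-6) = -11.
det M (expand along row 1) = (-1)·(-6) − 0·(-9) + 3·9 = 33.
Characteristic polynomial: λ³ + 5λ² − 11λ − 33 = 0.
Substitute λ = y + (tr M)/3 = y − 1.666667 to remove the quadratic term: y³ + p·y + q = 0 with p = s − (tr M)²/3 = -19.333333 and q = −2(tr M)³/27 + (tr M)·s/3 − det M = -5.407407.
Three real roots ⇒ use the trigonometric (Viète) form: r = 2√(−p/3) = 5.077182, φ = arccos(3q/(p·r)) = arccos(0.165265) = 1.404770 rad.
y_k = r·cos(φ/3 − 2πk/3) for k = 0, 1, 2 gives y = 4.530657, -0.280839, -4.249817.
λ_k = y_k − 1.666667 gives λ = 2.8640, -1.9475, -5.9165 (check: the sum is -5.0000 = tr M).

Hence λ_max = 2.8640 and λ_min = -5.9165.


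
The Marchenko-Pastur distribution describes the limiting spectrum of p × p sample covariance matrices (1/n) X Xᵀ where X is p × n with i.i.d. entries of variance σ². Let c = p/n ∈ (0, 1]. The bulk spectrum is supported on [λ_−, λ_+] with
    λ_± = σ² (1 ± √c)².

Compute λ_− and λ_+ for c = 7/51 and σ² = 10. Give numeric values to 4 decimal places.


c = 7/51 = 0.137255; √c = 0.370479.
λ_− = σ² (1 − √c)² = 10 · (1 − 0.370479)² = 10 · (0.629521)² = 3.962963.
λ_+ = σ² (1 + √c)² = 10 · (1 + 0.370479)² = 10 · (1.370479)² = 18.782135.

Rounded to 4 decimal places: λ_− ≈ 3.9630, λ_+ ≈ 18.7821.


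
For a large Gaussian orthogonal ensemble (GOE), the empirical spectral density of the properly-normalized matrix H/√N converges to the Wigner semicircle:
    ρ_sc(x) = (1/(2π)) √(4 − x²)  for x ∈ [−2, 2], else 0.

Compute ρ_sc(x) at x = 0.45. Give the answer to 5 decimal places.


ρ_sc(x) = (1/(2π)) √(4 − x²). With x = 0.45:
  4 − x² = 4 − (0.45)² = 4 − 0.202500 = 3.797500.
  √(4 − x²) = 1.948718.
  1/(2π) = 0.159155.
  ρ_sc(0.45) = 0.159155 · 1.948718 = 0.310148.

Rounded to 5 decimal places: ρ_sc(0.45) ≈ 0.31015.


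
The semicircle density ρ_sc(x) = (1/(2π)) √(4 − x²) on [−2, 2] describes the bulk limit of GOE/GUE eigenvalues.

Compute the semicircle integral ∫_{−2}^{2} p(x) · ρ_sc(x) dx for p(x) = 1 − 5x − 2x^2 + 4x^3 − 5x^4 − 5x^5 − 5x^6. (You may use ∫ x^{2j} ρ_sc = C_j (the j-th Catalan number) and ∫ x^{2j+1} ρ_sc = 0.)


Write p(x) = Σ a_i x^i, split into monomials and integrate each against ρ_sc separately.
Using ∫ x^{2j} ρ_sc = C_j = (1/(j+1)) C(2j, j) (Catalan numbers) and ∫ x^{2j+1} ρ_sc = 0 (odd monomials vanish by symmetry):
  i = 0 (even): a_0 · C_{0} = 1 · 1 = 1
  i = 1 (odd): ∫ x^1 ρ_sc = 0 (vanishes)
  i = 2 (even): a_2 · C_{1} = -2 · 1 = -2
  i = 3 (odd): ∫ x^3 ρ_sc = 0 (vanishes)
  i = 4 (even): a_4 · C_{2} = -5 · 2 = -10
  i = 5 (odd): ∫ x^5 ρ_sc = 0 (vanishes)
  i = 6 (even): a_6 · C_{3} = -5 · 5 = -25

Summing the contributions: ∫_{−2}^{2} p(x) ρ_sc(x) dx = 1 + (-2) + (-10) + (-25) = -36.


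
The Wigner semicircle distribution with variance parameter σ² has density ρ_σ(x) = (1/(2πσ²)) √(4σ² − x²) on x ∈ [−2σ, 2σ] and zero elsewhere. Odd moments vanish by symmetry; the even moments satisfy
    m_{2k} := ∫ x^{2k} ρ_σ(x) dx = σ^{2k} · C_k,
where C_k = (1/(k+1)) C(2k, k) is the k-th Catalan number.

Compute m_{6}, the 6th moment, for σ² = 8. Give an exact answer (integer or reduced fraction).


By the scaled semicircle moment identity, m_{2k} = σ^{2k} · C_k with k = 3.
C_3 = (1/(k+1)) · C(2k, k) = (1/4) · C(6, 3) = (1/4) · 20 = 5.
σ^{2k} = (σ²)^k = (8)^3 = 512.

Therefore m_{6} = σ^{6} · C_3 = 512 · 5 = 2560.


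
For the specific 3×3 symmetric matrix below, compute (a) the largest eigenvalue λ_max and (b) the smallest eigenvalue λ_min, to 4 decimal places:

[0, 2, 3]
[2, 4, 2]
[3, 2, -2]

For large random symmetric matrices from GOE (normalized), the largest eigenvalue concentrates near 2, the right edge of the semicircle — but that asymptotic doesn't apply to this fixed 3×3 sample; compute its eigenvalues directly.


Since M is real symmetric, all three eigenvalues are real; they are the roots of det(λI − M) = λ³ − (tr M) λ² + s λ − det M, where s is the sum of the principal 2×2 minors.
tr M = 0 + 4 + (-2) = 2.
s = (0·4 − 2²) + (0·(-2) − 3²) + (4·(-2) − 2²) = -4 + (-9) + (-12) = -25.
det M (expand along row 1) = 0·(-12) − 2·(-10) + 3·(-8) = -4.
Characteristic polynomial: λ³ − 2λ² − 25λ + 4 = 0.
Substitute λ = y + (tr M)/3 = y + 0.666667 to remove the quadratic term: y³ + p·y + q = 0 with p = s − (tr M)²/3 = -26.333333 and q = −2(tr M)³/27 + (tr M)·s/3 − det M = -13.259259.
Three real roots ⇒ use the trigonometric (Viète) form: r = 2√(−p/3) = 5.925463, φ = arccos(3q/(p·r)) = arccos(0.254925) = 1.313026 rad.
y_k = r·cos(φ/3 − 2πk/3) for k = 0, 1, 2 gives y = 5.366925, -0.508510, -4.858415.
λ_k = y_k + 0.666667 gives λ = 6.0336, 0.1582, -4.1917 (check: the sum is 2.0000 = tr M).

Hence λ_max = 6.0336 and λ_min = -4.1917.


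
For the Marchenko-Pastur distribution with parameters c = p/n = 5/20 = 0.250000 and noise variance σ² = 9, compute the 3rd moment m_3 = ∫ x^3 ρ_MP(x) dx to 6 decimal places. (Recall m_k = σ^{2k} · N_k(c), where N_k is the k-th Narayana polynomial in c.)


E[X³] = σ⁶ (1 + 3c + c²) (third MP moment). With σ² = 9 (so σ⁶ = 729) and c = 5/20 = 0.250000: E[X³] = 729 · (1 + 3·0.250000 + (0.250000)²) = 729 · 1.812500.

So E[X^3] = 1321.312500.


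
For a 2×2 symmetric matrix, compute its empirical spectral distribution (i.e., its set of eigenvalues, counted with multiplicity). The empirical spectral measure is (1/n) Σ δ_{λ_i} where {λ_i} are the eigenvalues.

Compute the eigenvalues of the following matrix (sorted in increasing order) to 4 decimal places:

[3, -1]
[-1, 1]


Since M is real symmetric, both eigenvalues are real; they are the roots of det(λI − M) = λ² − (tr M) λ + det M.
tr M = 3 + 1 = 4.
det M = 3·1 − (-1)² = 3 − 1 = 2.
Characteristic polynomial: λ² − 4λ + 2 = 0.
Discriminant Δ = (tr M)² − 4·det M = 16 − 8 = 8; √Δ = 2.828427.
λ = (tr M ± √Δ)/2 = (4 ± 2.828427)/2, giving (tr M − √Δ)/2 = 0.5858 and (tr M + √Δ)/2 = 3.4142.

Eigenvalues sorted in increasing order: [0.5858, 3.4142].


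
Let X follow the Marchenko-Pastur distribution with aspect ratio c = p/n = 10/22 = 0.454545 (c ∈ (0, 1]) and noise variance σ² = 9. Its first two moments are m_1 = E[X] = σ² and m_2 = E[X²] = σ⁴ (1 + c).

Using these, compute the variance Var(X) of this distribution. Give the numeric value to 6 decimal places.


m_1 = E[X] = σ² = 9, so m_1² = 81.
m_2 = E[X²] = σ⁴ (1 + c) = 81 · (1 + 0.454545) = 81 · 1.454545 = 117.818182.
(Note m_2 − m_1² simplifies to c · σ⁴ = 0.454545 · 81.)

Var(X) = m_2 − m_1² = 117.818182 − 81 = 36.818182.


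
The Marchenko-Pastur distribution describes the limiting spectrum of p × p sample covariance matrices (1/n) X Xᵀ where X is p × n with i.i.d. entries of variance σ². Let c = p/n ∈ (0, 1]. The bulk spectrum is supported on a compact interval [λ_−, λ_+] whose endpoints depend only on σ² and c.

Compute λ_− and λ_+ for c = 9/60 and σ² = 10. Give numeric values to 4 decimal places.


c = 9/60 = 0.150000; √c = 0.387298.
λ_− = σ² (1 − √c)² = 10 · (1 − 0.387298)² = 10 · (0.612702)² = 3.754033.
λ_+ = σ² (1 + √c)² = 10 · (1 + 0.387298)² = 10 · (1.387298)² = 19.245967.

Rounded to 4 decimal places: λ_− ≈ 3.7540, λ_+ ≈ 19.2460.


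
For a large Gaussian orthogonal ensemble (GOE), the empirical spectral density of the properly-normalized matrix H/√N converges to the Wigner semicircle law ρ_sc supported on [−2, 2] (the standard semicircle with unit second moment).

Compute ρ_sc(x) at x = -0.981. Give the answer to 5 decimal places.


ρ_sc(x) = (1/(2π)) √(4 − x²). With x = -0.981:
  4 − x² = 4 − (-0.981)² = 4 − 0.962361 = 3.037639.
  √(4 − x²) = 1.742882.
  1/(2π) = 0.159155.
  ρ_sc(-0.981) = 0.159155 · 1.742882 = 0.277388.

Rounded to 5 decimal places: ρ_sc(-0.981) ≈ 0.27739.


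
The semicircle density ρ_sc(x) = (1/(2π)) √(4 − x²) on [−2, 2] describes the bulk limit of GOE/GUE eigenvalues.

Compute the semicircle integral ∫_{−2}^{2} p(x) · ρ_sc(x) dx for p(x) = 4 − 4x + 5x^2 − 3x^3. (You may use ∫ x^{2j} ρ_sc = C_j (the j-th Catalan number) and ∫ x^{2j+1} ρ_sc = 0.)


Write p(x) = Σ a_i x^i, split into monomials and integrate each against ρ_sc separately.
Using ∫ x^{2j} ρ_sc = C_j = (1/(j+1)) C(2j, j) (Catalan numbers) and ∫ x^{2j+1} ρ_sc = 0 (odd monomials vanish by symmetry):
  i = 0 (even): a_0 · C_{0} = 4 · 1 = 4
  i = 1 (odd): ∫ x^1 ρ_sc = 0 (vanishes)
  i = 2 (even): a_2 · C_{1} = 5 · 1 = 5
  i = 3 (odd): ∫ x^3 ρ_sc = 0 (vanishes)

Summing the contributions: ∫_{−2}^{2} p(x) ρ_sc(x) dx = 4 + 5 = 9.


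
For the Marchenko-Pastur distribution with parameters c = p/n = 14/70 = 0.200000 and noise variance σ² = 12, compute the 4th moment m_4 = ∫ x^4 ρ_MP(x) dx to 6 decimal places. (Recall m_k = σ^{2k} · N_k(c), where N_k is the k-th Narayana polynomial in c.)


E[X⁴] = σ⁸ (1 + 6c + 6c² + c³) (fourth MP moment). With σ² = 12 (so σ⁸ = 20736) and c = 14/70 = 0.200000: E[X⁴] = 20736 · (1 + 6·0.200000 + 6·(0.200000)² + (0.200000)³) = 20736 · 2.448000.

So E[X^4] = 50761.728000.


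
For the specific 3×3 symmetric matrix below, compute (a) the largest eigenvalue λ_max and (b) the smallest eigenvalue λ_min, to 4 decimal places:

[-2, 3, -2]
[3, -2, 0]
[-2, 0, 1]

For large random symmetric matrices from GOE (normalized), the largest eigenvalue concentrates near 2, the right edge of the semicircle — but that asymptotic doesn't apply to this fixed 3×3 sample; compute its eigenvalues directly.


Since M is real symmetric, all three eigenvalues are real; they are the roots of det(λI − M) = λ³ − (tr M) λ² + s λ − det M, where s is the sum of the principal 2×2 minors.
tr M = -2 + (-2) + 1 = -3.
s = ((-2)·(-2) − 3²) + ((-2)·1 − (-2)²) + ((-2)·1 − 0²) = -5 + (-6) + (-2) = -13.
det M (expand along row 1) = (-2)·(-2) − 3·3 + (-2)·(-4) = 3.
Characteristic polynomial: λ³ + 3λ² − 13λ − 3 = 0.
Substitute λ = y + (tr M)/3 = y − 1.000000 to remove the quadratic term: y³ + p·y + q = 0 with p = s − (tr M)²/3 = -16.000000 and q = −2(tr M)³/27 + (tr M)·s/3 − det M = 12.000000.
Three real roots ⇒ use the trigonometric (Viète) form: r = 2√(−p/3) = 4.618802, φ = arccos(3q/(p·r)) = arccos(-0.487139) = 2.079607 rad.
y_k = r·cos(φ/3 − 2πk/3) for k = 0, 1, 2 gives y = 3.552799, 0.779616, -4.332415.
λ_k = y_k − 1.000000 gives λ = 2.5528, -0.2204, -5.3324 (check: the sum is -3.0000 = tr M).

Hence λ_max = 2.5528 and λ_min = -5.3324.


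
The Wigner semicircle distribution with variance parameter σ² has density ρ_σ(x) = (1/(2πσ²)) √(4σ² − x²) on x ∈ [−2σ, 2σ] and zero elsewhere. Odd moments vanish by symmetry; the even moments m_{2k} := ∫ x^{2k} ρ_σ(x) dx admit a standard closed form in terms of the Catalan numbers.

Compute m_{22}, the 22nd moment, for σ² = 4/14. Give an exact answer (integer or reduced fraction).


By the scaled semicircle moment identity, m_{2k} = σ^{2k} · C_k with k = 11.
C_11 = (1/(k+1)) · C(2k, k) = (1/12) · C(22, 11) = (1/12) · 705432 = 58786.
σ^{2k} = (σ²)^k = (4/14)^11 = 2048/1977326743.

Therefore m_{22} = σ^{22} · C_11 = (2048/1977326743) · 58786 = 17199104/282475249.


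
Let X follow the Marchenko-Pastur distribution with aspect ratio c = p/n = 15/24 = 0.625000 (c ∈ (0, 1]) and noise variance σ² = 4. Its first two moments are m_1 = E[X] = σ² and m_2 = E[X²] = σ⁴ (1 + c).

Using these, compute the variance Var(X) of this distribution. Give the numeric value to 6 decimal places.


m_1 = E[X] = σ² = 4, so m_1² = 16.
m_2 = E[X²] = σ⁴ (1 + c) = 16 · (1 + 0.625000) = 16 · 1.625000 = 26.000000.
(Note m_2 − m_1² simplifies to c · σ⁴ = 0.625000 · 16.)

Var(X) = m_2 − m_1² = 26.000000 − 16 = 10.000000.


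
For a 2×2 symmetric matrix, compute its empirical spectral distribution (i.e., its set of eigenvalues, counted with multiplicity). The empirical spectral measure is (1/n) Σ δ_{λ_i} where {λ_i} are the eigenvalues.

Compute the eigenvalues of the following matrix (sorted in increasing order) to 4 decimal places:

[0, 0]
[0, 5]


Since M is real symmetric, both eigenvalues are real; they are the roots of det(λI − M) = λ² − (tr M) λ + det M.
tr M = 0 + 5 = 5.
det M = 0·5 − 0² = 0 − 0 = 0.
Characteristic polynomial: λ² − 5λ = 0.
Discriminant Δ = (tr M)² − 4·det M = 25 − 0 = 25; √Δ = 5.000000.
λ = (tr M ± √Δ)/2 = (5 ± 5.000000)/2, giving (tr M − √Δ)/2 = 0.0000 and (tr M + √Δ)/2 = 5.0000.

Eigenvalues sorted in increasing order: [0.0000, 5.0000].


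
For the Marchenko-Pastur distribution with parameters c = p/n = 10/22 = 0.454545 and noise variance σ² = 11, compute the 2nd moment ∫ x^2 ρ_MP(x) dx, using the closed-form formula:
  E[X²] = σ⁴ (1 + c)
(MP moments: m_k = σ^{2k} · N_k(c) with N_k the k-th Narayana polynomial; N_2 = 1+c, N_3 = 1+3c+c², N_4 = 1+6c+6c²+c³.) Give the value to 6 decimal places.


E[X²] = σ⁴ (1 + c) (second MP moment). With σ² = 11 (so σ⁴ = 121) and c = 10/22 = 0.454545: E[X²] = 121 · (1 + 0.454545) = 121 · 1.454545.

So E[X^2] = 176.000000.


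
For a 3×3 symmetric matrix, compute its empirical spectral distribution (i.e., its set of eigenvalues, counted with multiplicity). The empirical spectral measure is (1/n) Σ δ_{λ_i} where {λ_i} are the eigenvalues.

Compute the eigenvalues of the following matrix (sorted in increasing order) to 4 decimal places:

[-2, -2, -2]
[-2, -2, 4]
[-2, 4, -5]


Since M is real symmetric, all three eigenvalues are real; they are the roots of det(λI − M) = λ³ − (tr M) λ² + s λ − det M, where s is the sum of the principal 2×2 minors.
tr M = -2 + (-2) + (-5) = -9.
s = ((-2)·(-2) − (-2)²) + ((-2)·(-5) − (-2)²) + ((-2)·(-5) − 4²) = 0 + 6 + (-6) = 0.
det M (expand along row 1) = (-2)·(-6) − (-2)·18 + (-2)·(-12) = 72.
Characteristic polynomial: λ³ + 9λ² − 72 = 0.
Substitute λ = y + (tr M)/3 = y − 3.000000 to remove the quadratic term: y³ + p·y + q = 0 with p = s − (tr M)²/3 = -27.000000 and q = −2(tr M)³/27 + (tr M)·s/3 − det M = -18.000000.
Three real roots ⇒ use the trigonometric (Viète) form: r = 2√(−p/3) = 6.000000, φ = arccos(3q/(p·r)) = arccos(0.333333) = 1.230959 rad.
y_k = r·cos(φ/3 − 2πk/3) for k = 0, 1, 2 gives y = 5.501960, -0.678221, -4.823739.
λ_k = y_k − 3.000000 gives λ = 2.5020, -3.6782, -7.8237 (check: the sum is -9.0000 = tr M).

Eigenvalues sorted in increasing order: [-7.8237, -3.6782, 2.5020].


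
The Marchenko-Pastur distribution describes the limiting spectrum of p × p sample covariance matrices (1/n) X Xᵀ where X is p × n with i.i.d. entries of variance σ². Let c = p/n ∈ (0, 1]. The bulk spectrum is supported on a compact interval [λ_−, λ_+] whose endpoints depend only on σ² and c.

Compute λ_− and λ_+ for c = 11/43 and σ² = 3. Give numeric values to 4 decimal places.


c = 11/43 = 0.255814; √c = 0.505781.
λ_− = σ² (1 − √c)² = 3 · (1 − 0.505781)² = 3 · (0.494219)² = 0.732759.
λ_+ = σ² (1 + √c)² = 3 · (1 + 0.505781)² = 3 · (1.505781)² = 6.802125.

Rounded to 4 decimal places: λ_− ≈ 0.7328, λ_+ ≈ 6.8021.


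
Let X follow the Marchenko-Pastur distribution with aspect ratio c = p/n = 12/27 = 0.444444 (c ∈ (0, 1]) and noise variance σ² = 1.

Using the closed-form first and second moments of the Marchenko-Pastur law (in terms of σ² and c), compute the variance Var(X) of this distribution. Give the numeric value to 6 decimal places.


Recall the MP moments m_1 = E[X] = σ² and m_2 = E[X²] = σ⁴ (1 + c).
m_1 = E[X] = σ² = 1, so m_1² = 1.
m_2 = E[X²] = σ⁴ (1 + c) = 1 · (1 + 0.444444) = 1 · 1.444444 = 1.444444.
(Note m_2 − m_1² simplifies to c · σ⁴ = 0.444444 · 1.)

Var(X) = m_2 − m_1² = 1.444444 − 1 = 0.444444.


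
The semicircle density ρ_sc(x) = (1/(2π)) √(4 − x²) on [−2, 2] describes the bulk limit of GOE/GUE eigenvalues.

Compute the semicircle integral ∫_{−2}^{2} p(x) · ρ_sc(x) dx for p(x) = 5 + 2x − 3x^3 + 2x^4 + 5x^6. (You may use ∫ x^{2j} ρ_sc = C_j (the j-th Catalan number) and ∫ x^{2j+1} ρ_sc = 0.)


Write p(x) = Σ a_i x^i, split into monomials and integrate each against ρ_sc separately.
Using ∫ x^{2j} ρ_sc = C_j = (1/(j+1)) C(2j, j) (Catalan numbers) and ∫ x^{2j+1} ρ_sc = 0 (odd monomials vanish by symmetry):
  i = 0 (even): a_0 · C_{0} = 5 · 1 = 5
  i = 1 (odd): ∫ x^1 ρ_sc = 0 (vanishes)
  i = 3 (odd): ∫ x^3 ρ_sc = 0 (vanishes)
  i = 4 (even): a_4 · C_{2} = 2 · 2 = 4
  i = 6 (even): a_6 · C_{3} = 5 · 5 = 25

Summing the contributions: ∫_{−2}^{2} p(x) ρ_sc(x) dx = 5 + 4 + 25 = 34.


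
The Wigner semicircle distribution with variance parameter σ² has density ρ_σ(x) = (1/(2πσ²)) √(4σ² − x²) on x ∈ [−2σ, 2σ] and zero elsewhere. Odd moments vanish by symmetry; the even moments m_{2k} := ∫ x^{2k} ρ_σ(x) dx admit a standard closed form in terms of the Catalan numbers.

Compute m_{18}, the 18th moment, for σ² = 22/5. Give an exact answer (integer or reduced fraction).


By the scaled semicircle moment identity, m_{2k} = σ^{2k} · C_k with k = 9.
C_9 = (1/(k+1)) · C(2k, k) = (1/10) · C(18, 9) = (1/10) · 48620 = 4862.
σ^{2k} = (σ²)^k = (22/5)^9 = 1207269217792/1953125.

Therefore m_{18} = σ^{18} · C_9 = (1207269217792/1953125) · 4862 = 5869742936904704/1953125.


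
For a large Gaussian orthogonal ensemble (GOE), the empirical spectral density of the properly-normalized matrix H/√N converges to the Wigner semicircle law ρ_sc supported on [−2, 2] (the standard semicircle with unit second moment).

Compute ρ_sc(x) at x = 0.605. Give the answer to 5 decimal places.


ρ_sc(x) = (1/(2π)) √(4 − x²). With x = 0.605:
  4 − x² = 4 − (0.605)² = 4 − 0.366025 = 3.633975.
  √(4 − x²) = 1.906299.
  1/(2π) = 0.159155.
  ρ_sc(0.605) = 0.159155 · 1.906299 = 0.303397.

Rounded to 5 decimal places: ρ_sc(0.605) ≈ 0.30340.


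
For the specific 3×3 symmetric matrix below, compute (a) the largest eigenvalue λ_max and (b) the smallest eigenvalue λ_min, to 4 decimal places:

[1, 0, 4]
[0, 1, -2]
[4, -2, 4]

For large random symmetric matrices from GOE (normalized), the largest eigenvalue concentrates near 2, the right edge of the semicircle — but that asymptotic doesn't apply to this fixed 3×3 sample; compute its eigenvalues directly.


Since M is real symmetric, all three eigenvalues are real; they are the roots of det(λI − M) = λ³ − (tr M) λ² + s λ − det M, where s is the sum of the principal 2×2 minors.
tr M = 1 + 1 + 4 = 6.
s = (1·1 − 0²) + (1·4 − 4²) + (1·4 − (-2)²) = 1 + (-12) + 0 = -11.
det M (expand along row 1) = 1·0 − 0·8 + 4·(-4) = -16.
Characteristic polynomial: λ³ − 6λ² − 11λ + 16 = 0.
Substitute λ = y + (tr M)/3 = y + 2.000000 to remove the quadratic term: y³ + p·y + q = 0 with p = s − (tr M)²/3 = -23.000000 and q = −2(tr M)³/27 + (tr M)·s/3 − det M = -22.000000.
Three real roots ⇒ use the trigonometric (Viète) form: r = 2√(−p/3) = 5.537749, φ = arccos(3q/(p·r)) = arccos(0.518183) = 1.026072 rad.
y_k = r·cos(φ/3 − 2πk/3) for k = 0, 1, 2 gives y = 5.216991, -1.000000, -4.216991.
λ_k = y_k + 2.000000 gives λ = 7.2170, 1.0000, -2.2170 (check: the sum is 6.0000 = tr M).

Hence λ_max = 7.2170 and λ_min = -2.2170.


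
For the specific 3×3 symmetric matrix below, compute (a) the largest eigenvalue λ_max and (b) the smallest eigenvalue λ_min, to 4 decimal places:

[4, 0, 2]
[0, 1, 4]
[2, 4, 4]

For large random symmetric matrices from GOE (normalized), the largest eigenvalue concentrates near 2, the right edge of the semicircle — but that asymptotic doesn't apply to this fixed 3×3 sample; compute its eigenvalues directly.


Since M is real symmetric, all three eigenvalues are real; they are the roots of det(λI − M) = λ³ − (tr M) λ² + s λ − det M, where s is the sum of the principal 2×2 minors.
tr M = 4 + 1 + 4 = 9.
s = (4·1 − 0²) + (4·4 − 2²) + (1·4 − 4²) = 4 + 12 + (-12) = 4.
det M (expand along row 1) = 4·(-12) − 0·(-8) + 2·(-2) = -52.
Characteristic polynomial: λ³ − 9λ² + 4λ + 52 = 0.
Substitute λ = y + (tr M)/3 = y + 3.000000 to remove the quadratic term: y³ + p·y + q = 0 with p = s − (tr M)²/3 = -23.000000 and q = −2(tr M)³/27 + (tr M)·s/3 − det M = 10.000000.
Three real roots ⇒ use the trigonometric (Viète) form: r = 2√(−p/3) = 5.537749, φ = arccos(3q/(p·r)) = arccos(-0.235538) = 1.808568 rad.
y_k = r·cos(φ/3 − 2πk/3) for k = 0, 1, 2 gives y = 4.561553, 0.438447, -5.000000.
λ_k = y_k + 3.000000 gives λ = 7.5616, 3.4384, -2.0000 (check: the sum is 9.0000 = tr M).

Hence λ_max = 7.5616 and λ_min = -2.0000.


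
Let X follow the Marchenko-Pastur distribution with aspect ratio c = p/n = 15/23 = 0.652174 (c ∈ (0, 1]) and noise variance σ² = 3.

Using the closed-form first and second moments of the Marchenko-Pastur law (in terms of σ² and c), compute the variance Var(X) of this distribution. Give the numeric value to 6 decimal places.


Recall the MP moments m_1 = E[X] = σ² and m_2 = E[X²] = σ⁴ (1 + c).
m_1 = E[X] = σ² = 3, so m_1² = 9.
m_2 = E[X²] = σ⁴ (1 + c) = 9 · (1 + 0.652174) = 9 · 1.652174 = 14.869565.
(Note m_2 − m_1² simplifies to c · σ⁴ = 0.652174 · 9.)

Var(X) = m_2 − m_1² = 14.869565 − 9 = 5.869565.


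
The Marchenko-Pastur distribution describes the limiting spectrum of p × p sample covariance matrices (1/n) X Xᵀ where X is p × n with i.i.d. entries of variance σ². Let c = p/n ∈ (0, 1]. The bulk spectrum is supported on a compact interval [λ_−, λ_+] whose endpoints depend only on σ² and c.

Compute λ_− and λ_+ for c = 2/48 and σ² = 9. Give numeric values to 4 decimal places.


c = 2/48 = 0.041667; √c = 0.204124.
λ_− = σ² (1 − √c)² = 9 · (1 − 0.204124)² = 9 · (0.795876)² = 5.700765.
λ_+ = σ² (1 + √c)² = 9 · (1 + 0.204124)² = 9 · (1.204124)² = 13.049235.

Rounded to 4 decimal places: λ_− ≈ 5.7008, λ_+ ≈ 13.0492.


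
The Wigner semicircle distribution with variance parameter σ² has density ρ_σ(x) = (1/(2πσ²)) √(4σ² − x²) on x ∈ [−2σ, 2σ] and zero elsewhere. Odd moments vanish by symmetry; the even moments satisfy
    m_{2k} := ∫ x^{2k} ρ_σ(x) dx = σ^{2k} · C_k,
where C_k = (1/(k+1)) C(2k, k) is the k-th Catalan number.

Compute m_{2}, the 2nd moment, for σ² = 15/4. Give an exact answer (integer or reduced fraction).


By the scaled semicircle moment identity, m_{2k} = σ^{2k} · C_k with k = 1.
C_1 = (1/(k+1)) · C(2k, k) = (1/2) · C(2, 1) = (1/2) · 2 = 1.
σ^{2k} = (σ²)^k = (15/4)^1 = 15/4.

Therefore m_{2} = σ^{2} · C_1 = (15/4) · 1 = 15/4.


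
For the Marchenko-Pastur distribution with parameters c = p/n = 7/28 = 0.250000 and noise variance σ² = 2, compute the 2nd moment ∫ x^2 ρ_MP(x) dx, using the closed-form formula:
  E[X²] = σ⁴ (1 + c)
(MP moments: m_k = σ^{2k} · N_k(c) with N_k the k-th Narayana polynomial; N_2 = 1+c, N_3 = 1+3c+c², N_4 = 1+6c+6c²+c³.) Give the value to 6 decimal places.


E[X²] = σ⁴ (1 + c) (second MP moment). With σ² = 2 (so σ⁴ = 4) and c = 7/28 = 0.250000: E[X²] = 4 · (1 + 0.250000) = 4 · 1.250000.

So E[X^2] = 5.000000.


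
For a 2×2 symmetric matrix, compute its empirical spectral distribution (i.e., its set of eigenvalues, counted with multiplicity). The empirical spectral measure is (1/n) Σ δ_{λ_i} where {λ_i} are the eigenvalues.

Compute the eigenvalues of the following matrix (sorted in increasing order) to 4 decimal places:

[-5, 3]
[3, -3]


Since M is real symmetric, both eigenvalues are real; they are the roots of det(λI − M) = λ² − (tr M) λ + det M.
tr M = -5 + (-3) = -8.
det M = (-5)·(-3) − 3² = 15 − 9 = 6.
Characteristic polynomial: λ² + 8λ + 6 = 0.
Discriminant Δ = (tr M)² − 4·det M = 64 − 24 = 40; √Δ = 6.324555.
λ = (tr M ± √Δ)/2 = (-8 ± 6.324555)/2, giving (tr M − √Δ)/2 = -7.1623 and (tr M + √Δ)/2 = -0.8377.

Eigenvalues sorted in increasing order: [-7.1623, -0.8377].


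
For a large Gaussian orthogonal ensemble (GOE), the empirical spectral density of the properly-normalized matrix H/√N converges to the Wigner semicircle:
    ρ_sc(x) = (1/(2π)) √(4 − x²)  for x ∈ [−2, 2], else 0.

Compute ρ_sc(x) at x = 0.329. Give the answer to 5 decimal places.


ρ_sc(x) = (1/(2π)) √(4 − x²). With x = 0.329:
  4 − x² = 4 − (0.329)² = 4 − 0.108241 = 3.891759.
  √(4 − x²) = 1.972754.
  1/(2π) = 0.159155.
  ρ_sc(0.329) = 0.159155 · 1.972754 = 0.313974.

Rounded to 5 decimal places: ρ_sc(0.329) ≈ 0.31397.


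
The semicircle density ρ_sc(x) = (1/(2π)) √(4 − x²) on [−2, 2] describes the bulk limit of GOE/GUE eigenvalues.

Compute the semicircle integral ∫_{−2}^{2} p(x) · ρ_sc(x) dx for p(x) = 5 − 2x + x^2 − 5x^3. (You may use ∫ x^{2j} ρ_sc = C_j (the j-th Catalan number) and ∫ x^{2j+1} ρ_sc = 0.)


Write p(x) = Σ a_i x^i, split into monomials and integrate each against ρ_sc separately.
Using ∫ x^{2j} ρ_sc = C_j = (1/(j+1)) C(2j, j) (Catalan numbers) and ∫ x^{2j+1} ρ_sc = 0 (odd monomials vanish by symmetry):
  i = 0 (even): a_0 · C_{0} = 5 · 1 = 5
  i = 1 (odd): ∫ x^1 ρ_sc = 0 (vanishes)
  i = 2 (even): a_2 · C_{1} = 1 · 1 = 1
  i = 3 (odd): ∫ x^3 ρ_sc = 0 (vanishes)

Summing the contributions: ∫_{−2}^{2} p(x) ρ_sc(x) dx = 5 + 1 = 6.


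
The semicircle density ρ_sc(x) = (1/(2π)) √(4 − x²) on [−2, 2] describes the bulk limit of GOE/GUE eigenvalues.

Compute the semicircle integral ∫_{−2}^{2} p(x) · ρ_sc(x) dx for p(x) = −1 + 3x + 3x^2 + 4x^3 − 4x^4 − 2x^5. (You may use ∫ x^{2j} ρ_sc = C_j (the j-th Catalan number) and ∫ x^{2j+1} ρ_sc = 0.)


Write p(x) = Σ a_i x^i, split into monomials and integrate each against ρ_sc separately.
Using ∫ x^{2j} ρ_sc = C_j = (1/(j+1)) C(2j, j) (Catalan numbers) and ∫ x^{2j+1} ρ_sc = 0 (odd monomials vanish by symmetry):
  i = 0 (even): a_0 · C_{0} = -1 · 1 = -1
  i = 1 (odd): ∫ x^1 ρ_sc = 0 (vanishes)
  i = 2 (even): a_2 · C_{1} = 3 · 1 = 3
  i = 3 (odd): ∫ x^3 ρ_sc = 0 (vanishes)
  i = 4 (even): a_4 · C_{2} = -4 · 2 = -8
  i = 5 (odd): ∫ x^5 ρ_sc = 0 (vanishes)

Summing the contributions: ∫_{−2}^{2} p(x) ρ_sc(x) dx = (-1) + 3 + (-8) = -6.


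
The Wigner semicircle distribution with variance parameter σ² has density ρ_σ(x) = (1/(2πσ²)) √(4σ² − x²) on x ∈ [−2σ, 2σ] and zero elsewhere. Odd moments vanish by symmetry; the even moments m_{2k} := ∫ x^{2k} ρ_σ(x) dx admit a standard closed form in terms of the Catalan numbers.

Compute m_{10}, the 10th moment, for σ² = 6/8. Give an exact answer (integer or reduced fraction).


By the scaled semicircle moment identity, m_{2k} = σ^{2k} · C_k with k = 5.
C_5 = (1/(k+1)) · C(2k, k) = (1/6) · C(10, 5) = (1/6) · 252 = 42.
σ^{2k} = (σ²)^k = (6/8)^5 = 243/1024.

Therefore m_{10} = σ^{10} · C_5 = (243/1024) · 42 = 5103/512.


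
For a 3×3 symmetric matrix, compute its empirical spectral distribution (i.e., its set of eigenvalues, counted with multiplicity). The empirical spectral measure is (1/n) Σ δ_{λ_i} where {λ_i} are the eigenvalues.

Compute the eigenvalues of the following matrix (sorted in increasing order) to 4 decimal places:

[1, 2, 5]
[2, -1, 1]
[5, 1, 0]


Since M is real symmetric, all three eigenvalues are real; they are the roots of det(λI − M) = λ³ − (tr M) λ² + s λ − det M, where s is the sum of the principal 2×2 minors.
tr M = 1 + (-1) + 0 = 0.
s = (1·(-1) − 2²) + (1·0 − 5²) + ((-1)·0 − 1²) = -5 + (-25) + (-1) = -31.
det M (expand along row 1) = 1·(-1) − 2·(-5) + 5·7 = 44.
Characteristic polynomial: λ³ − 31λ − 44 = 0.
Substitute λ = y + (tr M)/3 = y + 0.000000 to remove the quadratic term: y³ + p·y + q = 0 with p = s − (tr M)²/3 = -31.000000 and q = −2(tr M)³/27 + (tr M)·s/3 − det M = -44.000000.
Three real roots ⇒ use the trigonometric (Viète) form: r = 2√(−p/3) = 6.429101, φ = arccos(3q/(p·r)) = arccos(0.662311) = 0.846897 rad.
y_k = r·cos(φ/3 − 2πk/3) for k = 0, 1, 2 gives y = 6.174621, -1.536329, -4.638292.
λ_k = y_k + 0.000000 gives λ = 6.1746, -1.5363, -4.6383 (check: the sum is 0.0000 = tr M).

Eigenvalues sorted in increasing order: [-4.6383, -1.5363, 6.1746].


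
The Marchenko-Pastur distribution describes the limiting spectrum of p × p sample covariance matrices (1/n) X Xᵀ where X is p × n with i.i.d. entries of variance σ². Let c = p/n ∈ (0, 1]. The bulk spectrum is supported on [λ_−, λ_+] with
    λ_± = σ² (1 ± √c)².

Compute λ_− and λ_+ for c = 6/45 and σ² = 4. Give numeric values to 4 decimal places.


c = 6/45 = 0.133333; √c = 0.365148.
λ_− = σ² (1 − √c)² = 4 · (1 − 0.365148)² = 4 · (0.634852)² = 1.612146.
λ_+ = σ² (1 + √c)² = 4 · (1 + 0.365148)² = 4 · (1.365148)² = 7.454520.

Rounded to 4 decimal places: λ_− ≈ 1.6121, λ_+ ≈ 7.4545.


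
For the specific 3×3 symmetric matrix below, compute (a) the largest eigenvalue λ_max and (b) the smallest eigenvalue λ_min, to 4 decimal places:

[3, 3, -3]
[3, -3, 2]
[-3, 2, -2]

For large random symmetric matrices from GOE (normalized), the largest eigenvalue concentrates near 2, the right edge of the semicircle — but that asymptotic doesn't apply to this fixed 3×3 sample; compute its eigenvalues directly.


Since M is real symmetric, all three eigenvalues are real; they are the roots of det(λI − M) = λ³ − (tr M) λ² + s λ − det M, where s is the sum of the principal 2×2 minors.
tr M = 3 + (-3) + (-2) = -2.
s = (3·(-3) − 3²) + (3·(-2) − (-3)²) + ((-3)·(-2) − 2²) = -18 + (-15) + 2 = -31.
det M (expand along row 1) = 3·2 − 3·0 + (-3)·(-3) = 15.
Characteristic polynomial: λ³ + 2λ² − 31λ − 15 = 0.
Substitute λ = y + (tr M)/3 = y − 0.666667 to remove the quadratic term: y³ + p·y + q = 0 with p = s − (tr M)²/3 = -32.333333 and q = −2(tr M)³/27 + (tr M)·s/3 − det M = 6.259259.
Three real roots ⇒ use the trigonometric (Viète) form: r = 2√(−p/3) = 6.565905, φ = arccos(3q/(p·r)) = arccos(-0.088450) = 1.659362 rad.
y_k = r·cos(φ/3 − 2πk/3) for k = 0, 1, 2 gives y = 5.586858, 0.193810, -5.780668.
λ_k = y_k − 0.666667 gives λ = 4.9202, -0.4729, -6.4473 (check: the sum is -2.0000 = tr M).

Hence λ_max = 4.9202 and λ_min = -6.4473.


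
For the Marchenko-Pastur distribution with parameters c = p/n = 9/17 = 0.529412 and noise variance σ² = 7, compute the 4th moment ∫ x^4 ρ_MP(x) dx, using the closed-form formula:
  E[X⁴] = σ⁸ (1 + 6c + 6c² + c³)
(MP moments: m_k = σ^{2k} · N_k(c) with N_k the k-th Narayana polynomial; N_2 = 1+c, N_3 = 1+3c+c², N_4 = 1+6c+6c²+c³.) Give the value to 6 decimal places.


E[X⁴] = σ⁸ (1 + 6c + 6c² + c³) (fourth MP moment). With σ² = 7 (so σ⁸ = 2401) and c = 9/17 = 0.529412: E[X⁴] = 2401 · (1 + 6·0.529412 + 6·(0.529412)² + (0.529412)³) = 2401 · 6.006513.

So E[X^4] = 14421.638510.


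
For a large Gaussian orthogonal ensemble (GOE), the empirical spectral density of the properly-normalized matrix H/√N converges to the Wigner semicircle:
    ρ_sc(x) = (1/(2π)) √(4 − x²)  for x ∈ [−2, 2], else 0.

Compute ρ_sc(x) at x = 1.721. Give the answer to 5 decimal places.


ρ_sc(x) = (1/(2π)) √(4 − x²). With x = 1.721:
  4 − x² = 4 − (1.721)² = 4 − 2.961841 = 1.038159.
  √(4 − x²) = 1.018901.
  1/(2π) = 0.159155.
  ρ_sc(1.721) = 0.159155 · 1.018901 = 0.162163.

Rounded to 5 decimal places: ρ_sc(1.721) ≈ 0.16216.


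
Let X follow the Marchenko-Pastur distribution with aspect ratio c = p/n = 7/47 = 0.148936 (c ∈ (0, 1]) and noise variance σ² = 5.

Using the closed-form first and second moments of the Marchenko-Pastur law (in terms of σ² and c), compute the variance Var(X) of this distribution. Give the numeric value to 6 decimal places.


Recall the MP moments m_1 = E[X] = σ² and m_2 = E[X²] = σ⁴ (1 + c).
m_1 = E[X] = σ² = 5, so m_1² = 25.
m_2 = E[X²] = σ⁴ (1 + c) = 25 · (1 + 0.148936) = 25 · 1.148936 = 28.723404.
(Note m_2 − m_1² simplifies to c · σ⁴ = 0.148936 · 25.)

Var(X) = m_2 − m_1² = 28.723404 − 25 = 3.723404.
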